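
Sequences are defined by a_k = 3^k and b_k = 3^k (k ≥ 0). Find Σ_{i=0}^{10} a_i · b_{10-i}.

649539

Write out a_i and b_{10-i} for i = 0,…,10 and sum the products.
Σ = 1·59049 + 3·19683 + 9·6561 + 27·2187 + 81·729 + 243·243 + 729·81 + 2187·27 + 6561·9 + 19683·3 + 59049·1 = 649539.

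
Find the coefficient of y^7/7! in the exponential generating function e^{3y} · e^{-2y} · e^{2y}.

The EGF product rule gives c_7 = Σ_{k_1+k_2+k_3=7} C(7; k_1,k_2,k_3) · ∏ g_i(k_i), where e^{3y} gives (3)^k; e^{-2y} gives (-2)^k; e^{2y} gives (2)^k.
g_1(k) for k = 0…7: 1, 3, 9, 27, 81, 243, 729, 2187.
g_2(k) for k = 0…7: 1, -2, 4, -8, 16, -32, 64, -128.
g_3(k) for k = 0…7: 1, 2, 4, 8, 16, 32, 64, 128.
First combine the last two factors: h(k) = Σ_j C(k,j)·g_2(j)·g_3(k−j) for k = 0…7: 1, 0, 0, 0, 0, 0, 0, 0.
c_7 = Σ_k C(7,k)·g_1(k)·h(7−k) = 1·2187·1 = 2187.

2187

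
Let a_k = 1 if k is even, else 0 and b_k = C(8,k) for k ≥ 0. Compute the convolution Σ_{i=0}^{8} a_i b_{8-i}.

Write out a_i and b_{8-i} for i = 0,…,8 and sum the products.
Σ = 1·1 + 0·8 + 1·28 + 0·56 + 1·70 + 0·56 + 1·28 + 0·8 + 1·1 = 128.

128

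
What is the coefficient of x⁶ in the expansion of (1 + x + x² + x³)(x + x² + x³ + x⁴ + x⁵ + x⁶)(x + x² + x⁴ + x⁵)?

(1 + x + x² + x³) has coefficients 1,1,1,1 for degrees 0…3.
(x + x² + x³ + x⁴ + x⁵ + x⁶) has coefficients 0,1,1,1,1,1,1 for degrees 0…6.
Finally multiplying by (x + x² + x⁴ + x⁵), the product of all factors after the first has coefficients 0,0,1,2,2,3,4 for degrees 0…6.
[x⁶] = 1·4 + 1·3 + 1·2 + 1·2 = 11.

11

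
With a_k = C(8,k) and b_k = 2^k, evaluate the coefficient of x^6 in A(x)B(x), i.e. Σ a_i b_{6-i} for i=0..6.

1636

The convolution is the t^6 coefficient of A(t)B(t).
Σ = 1·64 + 8·32 + 28·16 + 56·8 + 70·4 + 56·2 + 28·1 = 1636.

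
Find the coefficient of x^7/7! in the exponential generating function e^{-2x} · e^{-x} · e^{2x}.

-1

The EGF product rule gives c_7 = Σ_{k_1+k_2+k_3=7} C(7; k_1,k_2,k_3) · ∏ g_i(k_i), where e^{-2x} gives (-2)^k; e^{-x} gives (-1)^k; e^{2x} gives (2)^k.
g_1(k) for k = 0…7: 1, -2, 4, -8, 16, -32, 64, -128.
g_2(k) for k = 0…7: 1, -1, 1, -1, 1, -1, 1, -1.
g_3(k) for k = 0…7: 1, 2, 4, 8, 16, 32, 64, 128.
First combine the last two factors: h(k) = Σ_j C(k,j)·g_2(j)·g_3(k−j) for k = 0…7: 1, 1, 1, 1, 1, 1, 1, 1.
c_7 = Σ_k C(7,k)·g_1(k)·h(7−k) = 1·1·1 + 7·(-2)·1 + 21·4·1 + 35·(-8)·1 + 35·16·1 + 21·(-32)·1 + 7·64·1 + 1·(-128)·1 = 1 − 14 + 84 − 280 + 560 − 672 + 448 − 128 = -1.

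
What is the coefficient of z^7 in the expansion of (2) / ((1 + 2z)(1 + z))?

The denominator gives the recurrence a_n = −3a_(n−1) − 2a_(n−2) for n ≥ 2; the numerator fixes a_0 = 2, a_1 = -6.
Iterating: 2, -6, 14, -30, 62, -126, 254, -510, so a_7 = -510.

-510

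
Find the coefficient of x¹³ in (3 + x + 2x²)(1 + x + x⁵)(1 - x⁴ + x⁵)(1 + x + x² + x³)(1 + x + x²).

(3 + x + 2x²) has coefficients 3,1,2 for degrees 0…2.
(1 + x + x⁵) has coefficients 1,1,0,0,0,1,0,0,0,0,0,0,0,0 for degrees 0…13.
Multiplying by (1 - x⁴ + x⁵) gives running coefficients 1,1,0,0,-1,1,1,0,0,-1,1,0,0,0 for degrees 0…13.
Multiplying by (1 + x + x² + x³) gives running coefficients 1,2,2,2,0,0,1,1,2,0,0,0,0,1 for degrees 0…13.
Finally multiplying by (1 + x + x²), the product of all factors after the first has coefficients 1,3,5,6,4,2,1,2,4,3,2,0,0,1 for degrees 0…13.
[x¹³] = 3·1 + 1·0 + 2·0 = 3.

3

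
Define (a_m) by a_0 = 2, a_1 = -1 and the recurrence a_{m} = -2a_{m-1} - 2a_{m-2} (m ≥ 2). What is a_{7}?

-24

The ordinary generating function has denominator 1 + 2y + 2y^2.
Iterating the recurrence: a_0,…,a_{7} = 2, -1, -2, 6, -8, 4, 8, -24.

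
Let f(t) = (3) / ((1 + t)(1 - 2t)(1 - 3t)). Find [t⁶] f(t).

4665

Partial fractions give a closed form: a_n = (1/4)·(-1)^n + (-4)·2^n + (27/4)·3^n.
At n = 6: a_6 = 4665.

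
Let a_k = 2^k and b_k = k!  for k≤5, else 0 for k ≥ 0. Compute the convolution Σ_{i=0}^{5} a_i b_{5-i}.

This is [x^5] in the product of the two ordinary generating functions.
Σ = 1·120 + 2·24 + 4·6 + 8·2 + 16·1 + 32·1 = 256.

256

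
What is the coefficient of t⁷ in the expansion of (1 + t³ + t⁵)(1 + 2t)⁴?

40

(1 + t³ + t⁵) has coefficients 1,0,0,1,0,1 for degrees 0…5.
(1 + 2t)⁴ has coefficients 1,8,24,32,16,0,0,0 for degrees 0…7.
[t⁷] = 1·0 + 1·16 + 1·24 = 40.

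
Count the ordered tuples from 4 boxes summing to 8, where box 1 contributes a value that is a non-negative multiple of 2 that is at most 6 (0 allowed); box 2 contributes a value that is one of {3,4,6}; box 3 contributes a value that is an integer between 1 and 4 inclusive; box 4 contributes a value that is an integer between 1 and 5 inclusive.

11

The generating function for the choices is (1 + z^2 + z^4 + z^6)·(z^3 + z^4 + z^6)·(z + z^2 + z^3 + z^4)·(z + z^2 + z^3 + z^4 + z^5); the count is [z^8].
(1 + z^2 + z^4 + z^6) has coefficients 1,0,1,0,1,0,1 for degrees 0…6.
(z^3 + z^4 + z^6) has coefficients 0,0,0,1,1,0,1,0,0 for degrees 0…8.
Multiplying by (z + z^2 + z^3 + z^4) gives running coefficients 0,0,0,0,1,2,2,3,2 for degrees 0…8.
Finally multiplying by (z + z^2 + z^3 + z^4 + z^5), the product of all factors after the first has coefficients 0,0,0,0,0,1,3,5,8 for degrees 0…8.
[z^8] = 1·8 + 1·3 + 1·0 + 1·0 = 11.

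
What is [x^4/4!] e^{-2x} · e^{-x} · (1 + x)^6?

The EGF product rule gives c_4 = Σ_{k_1+k_2+k_3=4} C(4; k_1,k_2,k_3) · ∏ g_i(k_i), where e^{-2x} gives (-2)^k; e^{-x} gives (-1)^k; (1+x)^6 gives the falling factorial (6)_k.
g_1(k) for k = 0…4: 1, -2, 4, -8, 16.
g_2(k) for k = 0…4: 1, -1, 1, -1, 1.
g_3(k) for k = 0…4: 1, 6, 30, 120, 360.
First combine the last two factors: h(k) = Σ_j C(k,j)·g_2(j)·g_3(k−j) for k = 0…4: 1, 5, 19, 47, 37.
c_4 = Σ_k C(4,k)·g_1(k)·h(4−k) = 1·1·37 + 4·(-2)·47 + 6·4·19 + 4·(-8)·5 + 1·16·1 = 37 − 376 + 456 − 160 + 16 = -27.

-27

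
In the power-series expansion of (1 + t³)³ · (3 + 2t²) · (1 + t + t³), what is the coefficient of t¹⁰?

(1 + t³)³ has coefficients 1,0,0,3,0,0,3,0,0,1 for degrees 0…9.
(3 + 2t²) has coefficients 3,0,2,0,0,0,0,0,0,0,0 for degrees 0…10.
Finally multiplying by (1 + t + t³), the product of all factors after the first has coefficients 3,3,2,5,0,2,0,0,0,0,0 for degrees 0…10.
[t¹⁰] = 1·0 + 3·0 + 3·0 + 1·3 = 3.

3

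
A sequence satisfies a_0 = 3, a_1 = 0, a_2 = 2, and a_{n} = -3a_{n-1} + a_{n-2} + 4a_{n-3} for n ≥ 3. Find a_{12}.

The ordinary generating function has denominator 1 + 3t - t^2 - 4t^3.
Iterating the recurrence: a_0,…,a_{12} = 3, 0, 2, 6, -16, 62, -178, 532, -1526, 4398, -12592, 36070, -103210.

-103210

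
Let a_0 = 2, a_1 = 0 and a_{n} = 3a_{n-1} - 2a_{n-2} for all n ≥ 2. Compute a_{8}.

-508

The ordinary generating function has denominator 1 - 3t + 2t^2.
Iterating the recurrence: a_0,…,a_{8} = 2, 0, -4, -12, -28, -60, -124, -252, -508.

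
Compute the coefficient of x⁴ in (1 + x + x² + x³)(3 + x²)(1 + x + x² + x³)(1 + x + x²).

36

(1 + x + x² + x³) has coefficients 1,1,1,1 for degrees 0…3.
(3 + x²) has coefficients 3,0,1,0,0 for degrees 0…4.
Multiplying by (1 + x + x² + x³) gives running coefficients 3,3,4,4,1 for degrees 0…4.
Finally multiplying by (1 + x + x²), the product of all factors after the first has coefficients 3,6,10,11,9 for degrees 0…4.
[x⁴] = 1·9 + 1·11 + 1·10 + 1·6 = 36.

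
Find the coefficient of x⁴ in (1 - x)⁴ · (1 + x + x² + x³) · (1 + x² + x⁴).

(1 - x)⁴ has coefficients 1,-4,6,-4,1 for degrees 0…4.
(1 + x + x² + x³) has coefficients 1,1,1,1,0 for degrees 0…4.
Finally multiplying by (1 + x² + x⁴), the product of all factors after the first has coefficients 1,1,2,2,2 for degrees 0…4.
[x⁴] = 1·2 − 4·2 + 6·2 − 4·1 + 1·1 = 3.

3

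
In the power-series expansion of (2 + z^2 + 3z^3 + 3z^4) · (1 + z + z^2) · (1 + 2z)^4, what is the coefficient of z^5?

286

(2 + z^2 + 3z^3 + 3z^4) has coefficients 2,0,1,3,3 for degrees 0…4.
(1 + z + z^2) has coefficients 1,1,1,0,0,0 for degrees 0…5.
Finally multiplying by (1 + 2z)^4, the product of all factors after the first has coefficients 1,9,33,64,72,48 for degrees 0…5.
[z^5] = 2·48 + 1·64 + 3·33 + 3·9 = 286.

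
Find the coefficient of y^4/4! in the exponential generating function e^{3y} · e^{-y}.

The EGF product rule gives c_4 = Σ_{k_1+k_2=4} C(4; k_1,k_2) · ∏ g_i(k_i), where e^{3y} gives (3)^k; e^{-y} gives (-1)^k.
g_1(k) for k = 0…4: 1, 3, 9, 27, 81.
g_2(k) for k = 0…4: 1, -1, 1, -1, 1.
c_4 = Σ_k C(4,k)·g_1(k)·g_2(4−k) = 1·1·1 + 4·3·(-1) + 6·9·1 + 4·27·(-1) + 1·81·1 = 1 − 12 + 54 − 108 + 81 = 16.

16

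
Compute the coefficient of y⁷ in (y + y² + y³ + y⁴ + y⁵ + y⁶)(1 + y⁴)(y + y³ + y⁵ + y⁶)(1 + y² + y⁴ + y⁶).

(y + y² + y³ + y⁴ + y⁵ + y⁶) has coefficients 0,1,1,1,1,1,1 for degrees 0…6.
(1 + y⁴) has coefficients 1,0,0,0,1,0,0,0 for degrees 0…7.
Multiplying by (y + y³ + y⁵ + y⁶) gives running coefficients 0,1,0,1,0,2,1,1 for degrees 0…7.
Finally multiplying by (1 + y² + y⁴ + y⁶), the product of all factors after the first has coefficients 0,1,0,2,0,4,1,5 for degrees 0…7.
[y⁷] = 1·1 + 1·4 + 1·0 + 1·2 + 1·0 + 1·1 = 8.

8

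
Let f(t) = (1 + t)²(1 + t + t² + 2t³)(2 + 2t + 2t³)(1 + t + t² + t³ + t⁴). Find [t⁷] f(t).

92

(1 + t)² has coefficients 1,2,1 for degrees 0…2.
(1 + t + t² + 2t³) has coefficients 1,1,1,2,0,0,0,0 for degrees 0…7.
Multiplying by (2 + 2t + 2t³) gives running coefficients 2,4,4,8,6,2,4,0 for degrees 0…7.
Finally multiplying by (1 + t + t² + t³ + t⁴), the product of all factors after the first has coefficients 2,6,10,18,24,24,24,20 for degrees 0…7.
[t⁷] = 1·20 + 2·24 + 1·24 = 92.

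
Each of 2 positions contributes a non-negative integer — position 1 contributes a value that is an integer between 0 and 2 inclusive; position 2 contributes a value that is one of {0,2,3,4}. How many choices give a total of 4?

The generating function for the choices is (1 + x + x²)·(1 + x² + x³ + x⁴); the count is [x⁴].
(1 + x + x²) has coefficients 1,1,1 for degrees 0…2.
(1 + x² + x³ + x⁴) has coefficients 1,0,1,1,1 for degrees 0…4.
[x⁴] = 1·1 + 1·1 + 1·1 = 3.

3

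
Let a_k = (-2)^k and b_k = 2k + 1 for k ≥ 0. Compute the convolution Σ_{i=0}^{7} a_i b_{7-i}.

-23

The convolution is the x^7 coefficient of A(x)B(x).
Σ = 1·15 − 2·13 + 4·11 − 8·9 + 16·7 − 32·5 + 64·3 − 128·1 = -23.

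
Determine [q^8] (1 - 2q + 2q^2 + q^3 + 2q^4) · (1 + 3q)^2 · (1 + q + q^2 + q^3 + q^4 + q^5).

(1 - 2q + 2q^2 + q^3 + 2q^4) has coefficients 1,-2,2,1,2 for degrees 0…4.
(1 + 3q)^2 has coefficients 1,6,9,0,0,0,0,0,0 for degrees 0…8.
Finally multiplying by (1 + q + q^2 + q^3 + q^4 + q^5), the product of all factors after the first has coefficients 1,7,16,16,16,16,15,9,0 for degrees 0…8.
[q^8] = 1·0 − 2·9 + 2·15 + 1·16 + 2·16 = 60.

60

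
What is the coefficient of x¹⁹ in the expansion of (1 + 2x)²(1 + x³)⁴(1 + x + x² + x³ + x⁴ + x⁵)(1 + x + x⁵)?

57

(1 + 2x)² has coefficients 1,4,4 for degrees 0…2.
(1 + x³)⁴ has coefficients 1,0,0,4,0,0,6,0,0,4,0,0,1,0,0,0,0,0,0,0 for degrees 0…19.
Multiplying by (1 + x + x² + x³ + x⁴ + x⁵) gives running coefficients 1,1,1,5,5,5,10,10,10,10,10,10,5,5,5,1,1,1,0,0 for degrees 0…19.
Finally multiplying by (1 + x + x⁵), the product of all factors after the first has coefficients 1,2,2,6,10,11,16,21,25,25,25,30,25,20,20,16,12,7,6,5 for degrees 0…19.
[x¹⁹] = 1·5 + 4·6 + 4·7 = 57.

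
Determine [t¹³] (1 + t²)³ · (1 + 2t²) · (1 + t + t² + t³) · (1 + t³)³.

68

(1 + t²)³ has coefficients 1,0,3,0,3,0,1 for degrees 0…6.
(1 + 2t²) has coefficients 1,0,2,0,0,0,0,0,0,0,0,0,0,0 for degrees 0…13.
Multiplying by (1 + t + t² + t³) gives running coefficients 1,1,3,3,2,2,0,0,0,0,0,0,0,0 for degrees 0…13.
Finally multiplying by (1 + t³)³, the product of all factors after the first has coefficients 1,1,3,6,5,11,12,9,15,10,7,9,3,2 for degrees 0…13.
[t¹³] = 1·2 + 3·9 + 3·10 + 1·9 = 68.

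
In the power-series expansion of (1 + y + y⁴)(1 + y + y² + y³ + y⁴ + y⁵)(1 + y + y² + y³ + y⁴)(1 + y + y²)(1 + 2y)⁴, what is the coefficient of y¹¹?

(1 + y + y⁴) has coefficients 1,1,0,0,1 for degrees 0…4.
(1 + y + y² + y³ + y⁴ + y⁵) has coefficients 1,1,1,1,1,1,0,0,0,0,0,0 for degrees 0…11.
Multiplying by (1 + y + y² + y³ + y⁴) gives running coefficients 1,2,3,4,5,5,4,3,2,1,0,0 for degrees 0…11.
Multiplying by (1 + y + y²) gives running coefficients 1,3,6,9,12,14,14,12,9,6,3,1 for degrees 0…11.
Finally multiplying by (1 + 2y)⁴, the product of all factors after the first has coefficients 1,11,54,161,340,566,798,988,1081,1038,875,649 for degrees 0…11.
[y¹¹] = 1·649 + 1·875 + 1·988 = 2512.

2512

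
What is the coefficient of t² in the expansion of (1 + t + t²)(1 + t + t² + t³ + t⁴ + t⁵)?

3

(1 + t + t²) has coefficients 1,1,1 for degrees 0…2.
(1 + t + t² + t³ + t⁴ + t⁵) has coefficients 1,1,1 for degrees 0…2.
[t²] = 1·1 + 1·1 + 1·1 = 3.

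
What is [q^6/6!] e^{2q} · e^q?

The EGF product rule gives c_6 = Σ_{k_1+k_2=6} C(6; k_1,k_2) · ∏ g_i(k_i), where e^{2q} gives (2)^k; e^q gives (1)^k.
g_1(k) for k = 0…6: 1, 2, 4, 8, 16, 32, 64.
g_2(k) for k = 0…6: 1, 1, 1, 1, 1, 1, 1.
c_6 = Σ_k C(6,k)·g_1(k)·g_2(6−k) = 1·1·1 + 6·2·1 + 15·4·1 + 20·8·1 + 15·16·1 + 6·32·1 + 1·64·1 = 1 + 12 + 60 + 160 + 240 + 192 + 64 = 729.

729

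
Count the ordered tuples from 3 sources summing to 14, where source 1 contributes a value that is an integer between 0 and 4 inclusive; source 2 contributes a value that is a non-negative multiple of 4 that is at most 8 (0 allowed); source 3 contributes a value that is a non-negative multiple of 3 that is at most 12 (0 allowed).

5

The generating function for the choices is (1 + y + y² + y³ + y⁴)·(1 + y⁴ + y⁸)·(1 + y³ + y⁶ + y⁹ + y¹²); the count is [y¹⁴].
(1 + y + y² + y³ + y⁴) has coefficients 1,1,1,1,1 for degrees 0…4.
(1 + y⁴ + y⁸) has coefficients 1,0,0,0,1,0,0,0,1,0,0,0,0,0,0 for degrees 0…14.
Finally multiplying by (1 + y³ + y⁶ + y⁹ + y¹²), the product of all factors after the first has coefficients 1,0,0,1,1,0,1,1,1,1,1,1,1,1,1 for degrees 0…14.
[y¹⁴] = 1·1 + 1·1 + 1·1 + 1·1 + 1·1 = 5.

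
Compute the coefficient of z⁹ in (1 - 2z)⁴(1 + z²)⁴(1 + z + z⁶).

(1 - 2z)⁴ has coefficients 1,-8,24,-32,16 for degrees 0…4.
(1 + z²)⁴ has coefficients 1,0,4,0,6,0,4,0,1,0 for degrees 0…9.
Finally multiplying by (1 + z + z⁶), the product of all factors after the first has coefficients 1,1,4,4,6,6,5,4,5,1 for degrees 0…9.
[z⁹] = 1·1 − 8·5 + 24·4 − 32·5 + 16·6 = -7.

-7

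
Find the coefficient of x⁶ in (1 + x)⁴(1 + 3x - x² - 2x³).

-9

(1 + x)⁴ has coefficients 1,4,6,4,1 for degrees 0…4.
(1 + 3x - x² - 2x³) has coefficients 1,3,-1,-2,0,0,0 for degrees 0…6.
[x⁶] = 1·0 + 4·0 + 6·0 + 4·(-2) + 1·(-1) = -9.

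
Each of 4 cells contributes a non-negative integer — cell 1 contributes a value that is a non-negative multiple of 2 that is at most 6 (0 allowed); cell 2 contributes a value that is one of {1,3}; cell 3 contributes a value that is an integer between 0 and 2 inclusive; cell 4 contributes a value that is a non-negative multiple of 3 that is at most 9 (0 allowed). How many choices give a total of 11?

The generating function for the choices is (1 + q^2 + q^4 + q^6)·(q + q^3)·(1 + q + q^2)·(1 + q^3 + q^6 + q^9); the count is [q^11].
(1 + q^2 + q^4 + q^6) has coefficients 1,0,1,0,1,0,1 for degrees 0…6.
(q + q^3) has coefficients 0,1,0,1,0,0,0,0,0,0,0,0 for degrees 0…11.
Multiplying by (1 + q + q^2) gives running coefficients 0,1,1,2,1,1,0,0,0,0,0,0 for degrees 0…11.
Finally multiplying by (1 + q^3 + q^6 + q^9), the product of all factors after the first has coefficients 0,1,1,2,2,2,2,2,2,2,2,2 for degrees 0…11.
[q^11] = 1·2 + 1·2 + 1·2 + 1·2 = 8.

8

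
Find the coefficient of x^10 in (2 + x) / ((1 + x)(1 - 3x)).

103336

The denominator gives the recurrence a_n = 2a_(n−1) + 3a_(n−2) for n ≥ 3; the numerator fixes a_0 = 2, a_1 = 5, a_2 = 16.
Iterating: 2, 5, 16, 47, 142, 425, 1276, 3827, 11482, 34445, 103336, so a_10 = 103336.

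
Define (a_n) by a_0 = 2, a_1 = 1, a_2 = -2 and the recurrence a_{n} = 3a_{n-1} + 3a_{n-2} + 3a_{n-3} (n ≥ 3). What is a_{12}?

The ordinary generating function has denominator 1 - 3z - 3z^2 - 3z^3.
Iterating the recurrence: a_0,…,a_{12} = 2, 1, -2, 3, 6, 21, 90, 351, 1386, 5481, 21654, 85563, 338094.

338094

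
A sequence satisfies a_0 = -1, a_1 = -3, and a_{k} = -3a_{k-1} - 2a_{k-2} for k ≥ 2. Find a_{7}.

-507

The ordinary generating function has denominator 1 + 3q + 2q^2.
Iterating the recurrence: a_0,…,a_{7} = -1, -3, 11, -27, 59, -123, 251, -507.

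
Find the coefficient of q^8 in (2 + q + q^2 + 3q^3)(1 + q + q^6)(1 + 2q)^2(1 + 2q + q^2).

45

(2 + q + q^2 + 3q^3) has coefficients 2,1,1,3 for degrees 0…3.
(1 + q + q^6) has coefficients 1,1,0,0,0,0,1,0,0 for degrees 0…8.
Multiplying by (1 + 2q)^2 gives running coefficients 1,5,8,4,0,0,1,4,4 for degrees 0…8.
Finally multiplying by (1 + 2q + q^2), the product of all factors after the first has coefficients 1,7,19,25,16,4,1,6,13 for degrees 0…8.
[q^8] = 2·13 + 1·6 + 1·1 + 3·4 = 45.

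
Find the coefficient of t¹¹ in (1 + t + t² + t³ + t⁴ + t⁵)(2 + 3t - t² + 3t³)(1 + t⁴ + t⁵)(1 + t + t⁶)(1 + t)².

141

(1 + t + t² + t³ + t⁴ + t⁵) has coefficients 1,1,1,1,1,1 for degrees 0…5.
(2 + 3t - t² + 3t³) has coefficients 2,3,-1,3,0,0,0,0,0,0,0,0 for degrees 0…11.
Multiplying by (1 + t⁴ + t⁵) gives running coefficients 2,3,-1,3,2,5,2,2,3,0,0,0 for degrees 0…11.
Multiplying by (1 + t + t⁶) gives running coefficients 2,5,2,2,5,7,9,7,4,6,2,5 for degrees 0…11.
Finally multiplying by (1 + t)², the product of all factors after the first has coefficients 2,9,14,11,11,19,28,32,27,21,18,15 for degrees 0…11.
[t¹¹] = 1·15 + 1·18 + 1·21 + 1·27 + 1·32 + 1·28 = 141.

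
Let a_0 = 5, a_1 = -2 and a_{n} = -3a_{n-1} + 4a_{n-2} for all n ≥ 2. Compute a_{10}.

The ordinary generating function has denominator 1 + 3q - 4q^2.
Iterating the recurrence: a_0,…,a_{10} = 5, -2, 26, -86, 362, -1430, 5738, -22934, 91754, -366998, 1468010.

1468010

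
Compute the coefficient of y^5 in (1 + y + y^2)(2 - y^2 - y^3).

(1 + y + y^2) has coefficients 1,1,1 for degrees 0…2.
(2 - y^2 - y^3) has coefficients 2,0,-1,-1,0,0 for degrees 0…5.
[y^5] = 1·0 + 1·0 + 1·(-1) = -1.

-1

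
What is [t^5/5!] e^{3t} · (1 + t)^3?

3618

The EGF product rule gives c_5 = Σ_{k_1+k_2=5} C(5; k_1,k_2) · ∏ g_i(k_i), where e^{3t} gives (3)^k; (1+t)^3 gives the falling factorial (3)_k.
g_1(k) for k = 0…5: 1, 3, 9, 27, 81, 243.
g_2(k) for k = 0…5: 1, 3, 6, 6, 0, 0.
c_5 = Σ_k C(5,k)·g_1(k)·g_2(5−k) = 10·9·6 + 10·27·6 + 5·81·3 + 1·243·1 = 540 + 1620 + 1215 + 243 = 3618.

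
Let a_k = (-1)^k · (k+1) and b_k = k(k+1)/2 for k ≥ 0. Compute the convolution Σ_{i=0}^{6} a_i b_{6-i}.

6

This is [x^6] in the product of the two ordinary generating functions.
Σ = 1·21 − 2·15 + 3·10 − 4·6 + 5·3 − 6·1 + 7·0 = 6.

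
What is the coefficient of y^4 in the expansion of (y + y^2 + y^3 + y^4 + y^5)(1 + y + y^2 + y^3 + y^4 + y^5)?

4

(y + y^2 + y^3 + y^4 + y^5) has coefficients 0,1,1,1,1 for degrees 0…4.
(1 + y + y^2 + y^3 + y^4 + y^5) has coefficients 1,1,1,1,1 for degrees 0…4.
[y^4] = 1·1 + 1·1 + 1·1 + 1·1 = 4.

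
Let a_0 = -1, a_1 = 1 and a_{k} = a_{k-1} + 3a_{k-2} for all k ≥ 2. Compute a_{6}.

-17

The ordinary generating function has denominator 1 - z - 3z^2.
Iterating the recurrence: a_0,…,a_{6} = -1, 1, -2, 1, -5, -2, -17.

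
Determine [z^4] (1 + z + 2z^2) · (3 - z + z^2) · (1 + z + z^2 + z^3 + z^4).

(1 + z + 2z^2) has coefficients 1,1,2 for degrees 0…2.
(3 - z + z^2) has coefficients 3,-1,1,0,0 for degrees 0…4.
Finally multiplying by (1 + z + z^2 + z^3 + z^4), the product of all factors after the first has coefficients 3,2,3,3,3 for degrees 0…4.
[z^4] = 1·3 + 1·3 + 2·3 = 12.

12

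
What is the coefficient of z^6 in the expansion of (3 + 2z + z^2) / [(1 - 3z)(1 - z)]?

The denominator gives the recurrence a_n = 4a_(n−1) − 3a_(n−2) for n ≥ 3; the numerator fixes a_0 = 3, a_1 = 14, a_2 = 48.
Iterating: 3, 14, 48, 150, 456, 1374, 4128, so a_6 = 4128.

4128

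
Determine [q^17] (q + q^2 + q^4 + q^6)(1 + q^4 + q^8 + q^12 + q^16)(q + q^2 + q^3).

3

(q + q^2 + q^4 + q^6) has coefficients 0,1,1,0,1,0,1 for degrees 0…6.
(1 + q^4 + q^8 + q^12 + q^16) has coefficients 1,0,0,0,1,0,0,0,1,0,0,0,1,0,0,0,1,0 for degrees 0…17.
Finally multiplying by (q + q^2 + q^3), the product of all factors after the first has coefficients 0,1,1,1,0,1,1,1,0,1,1,1,0,1,1,1,0,1 for degrees 0…17.
[q^17] = 1·0 + 1·1 + 1·1 + 1·1 = 3.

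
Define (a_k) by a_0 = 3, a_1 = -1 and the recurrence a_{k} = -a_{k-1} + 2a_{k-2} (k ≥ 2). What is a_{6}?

87

The ordinary generating function has denominator 1 + y - 2y^2.
Iterating the recurrence: a_0,…,a_{6} = 3, -1, 7, -9, 23, -41, 87.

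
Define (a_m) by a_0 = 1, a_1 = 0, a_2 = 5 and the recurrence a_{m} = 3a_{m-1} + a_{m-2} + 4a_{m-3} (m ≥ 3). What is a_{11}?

The ordinary generating function has denominator 1 - 3y - y^2 - 4y^3.
Iterating the recurrence: a_0,…,a_{11} = 1, 0, 5, 19, 62, 225, 813, 2912, 10449, 37511, 134630, 483197.

483197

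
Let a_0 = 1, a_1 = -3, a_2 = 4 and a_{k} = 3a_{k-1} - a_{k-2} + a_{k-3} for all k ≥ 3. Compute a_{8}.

2365

The ordinary generating function has denominator 1 - 3q + q^2 - q^3.
Iterating the recurrence: a_0,…,a_{8} = 1, -3, 4, 16, 41, 111, 308, 854, 2365.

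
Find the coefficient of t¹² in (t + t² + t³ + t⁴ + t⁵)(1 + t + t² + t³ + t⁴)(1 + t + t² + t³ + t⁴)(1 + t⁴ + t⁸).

31

(t + t² + t³ + t⁴ + t⁵) has coefficients 0,1,1,1,1,1 for degrees 0…5.
(1 + t + t² + t³ + t⁴) has coefficients 1,1,1,1,1,0,0,0,0,0,0,0,0 for degrees 0…12.
Multiplying by (1 + t + t² + t³ + t⁴) gives running coefficients 1,2,3,4,5,4,3,2,1,0,0,0,0 for degrees 0…12.
Finally multiplying by (1 + t⁴ + t⁸), the product of all factors after the first has coefficients 1,2,3,4,6,6,6,6,7,6,6,6,6 for degrees 0…12.
[t¹²] = 1·6 + 1·6 + 1·6 + 1·7 + 1·6 = 31.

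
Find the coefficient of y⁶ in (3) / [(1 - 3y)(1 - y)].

3279

Partial fractions give a closed form: a_n = (9/2)·3^n + (-3/2)·1^n.
At n = 6: a_6 = 3279.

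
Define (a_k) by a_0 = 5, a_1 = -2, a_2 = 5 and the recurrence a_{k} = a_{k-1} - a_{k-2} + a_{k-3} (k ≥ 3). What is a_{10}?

The ordinary generating function has denominator 1 - x + x^2 - x^3.
Iterating the recurrence: a_0,…,a_{10} = 5, -2, 5, 12, 5, -2, 5, 12, 5, -2, 5.

5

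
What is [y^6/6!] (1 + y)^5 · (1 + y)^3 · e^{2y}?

270400

The EGF product rule gives c_6 = Σ_{k_1+k_2+k_3=6} C(6; k_1,k_2,k_3) · ∏ g_i(k_i), where (1+y)^5 gives the falling factorial (5)_k; (1+y)^3 gives the falling factorial (3)_k; e^{2y} gives (2)^k.
g_1(k) for k = 0…6: 1, 5, 20, 60, 120, 120, 0.
g_2(k) for k = 0…6: 1, 3, 6, 6, 0, 0, 0.
g_3(k) for k = 0…6: 1, 2, 4, 8, 16, 32, 64.
First combine the last two factors: h(k) = Σ_j C(k,j)·g_2(j)·g_3(k−j) for k = 0…6: 1, 5, 22, 86, 304, 992, 3040.
c_6 = Σ_k C(6,k)·g_1(k)·h(6−k) = 1·1·3040 + 6·5·992 + 15·20·304 + 20·60·86 + 15·120·22 + 6·120·5 = 3040 + 29760 + 91200 + 103200 + 39600 + 3600 = 270400.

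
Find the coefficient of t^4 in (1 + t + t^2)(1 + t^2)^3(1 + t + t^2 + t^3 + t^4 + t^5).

(1 + t + t^2) has coefficients 1,1,1 for degrees 0…2.
(1 + t^2)^3 has coefficients 1,0,3,0,3 for degrees 0…4.
Finally multiplying by (1 + t + t^2 + t^3 + t^4 + t^5), the product of all factors after the first has coefficients 1,1,4,4,7 for degrees 0…4.
[t^4] = 1·7 + 1·4 + 1·4 = 15.

15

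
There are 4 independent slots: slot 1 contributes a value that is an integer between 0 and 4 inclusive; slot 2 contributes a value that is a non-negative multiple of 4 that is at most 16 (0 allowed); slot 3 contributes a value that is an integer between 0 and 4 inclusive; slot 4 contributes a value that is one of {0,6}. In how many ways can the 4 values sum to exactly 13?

12

The generating function for the choices is (1 + z + z^2 + z^3 + z^4)·(1 + z^4 + z^8 + z^12 + z^16)·(1 + z + z^2 + z^3 + z^4)·(1 + z^6); the count is [z^13].
(1 + z + z^2 + z^3 + z^4) has coefficients 1,1,1,1,1 for degrees 0…4.
(1 + z^4 + z^8 + z^12 + z^16) has coefficients 1,0,0,0,1,0,0,0,1,0,0,0,1,0 for degrees 0…13.
Multiplying by (1 + z + z^2 + z^3 + z^4) gives running coefficients 1,1,1,1,2,1,1,1,2,1,1,1,2,1 for degrees 0…13.
Finally multiplying by (1 + z^6), the product of all factors after the first has coefficients 1,1,1,1,2,1,2,2,3,2,3,2,3,2 for degrees 0…13.
[z^13] = 1·2 + 1·3 + 1·2 + 1·3 + 1·2 = 12.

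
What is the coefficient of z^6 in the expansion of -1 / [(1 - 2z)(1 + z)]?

The denominator gives the recurrence a_n = a_(n−1) + 2a_(n−2) for n ≥ 2; the numerator fixes a_0 = -1, a_1 = -1.
Iterating: -1, -1, -3, -5, -11, -21, -43, so a_6 = -43.

-43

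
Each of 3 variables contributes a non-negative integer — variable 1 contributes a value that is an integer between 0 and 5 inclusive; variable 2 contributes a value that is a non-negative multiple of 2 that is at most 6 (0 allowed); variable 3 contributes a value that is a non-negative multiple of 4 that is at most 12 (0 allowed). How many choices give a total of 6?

5

The generating function for the choices is (1 + t + t^2 + t^3 + t^4 + t^5)·(1 + t^2 + t^4 + t^6)·(1 + t^4 + t^8 + t^12); the count is [t^6].
(1 + t + t^2 + t^3 + t^4 + t^5) has coefficients 1,1,1,1,1,1 for degrees 0…5.
(1 + t^2 + t^4 + t^6) has coefficients 1,0,1,0,1,0,1 for degrees 0…6.
Finally multiplying by (1 + t^4 + t^8 + t^12), the product of all factors after the first has coefficients 1,0,1,0,2,0,2 for degrees 0…6.
[t^6] = 1·2 + 1·0 + 1·2 + 1·0 + 1·1 + 1·0 = 5.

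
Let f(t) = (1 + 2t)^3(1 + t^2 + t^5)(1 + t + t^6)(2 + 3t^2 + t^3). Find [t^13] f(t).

63

(1 + 2t)^3 has coefficients 1,6,12,8 for degrees 0…3.
(1 + t^2 + t^5) has coefficients 1,0,1,0,0,1,0,0,0,0,0,0,0,0 for degrees 0…13.
Multiplying by (1 + t + t^6) gives running coefficients 1,1,1,1,0,1,2,0,1,0,0,1,0,0 for degrees 0…13.
Finally multiplying by (2 + 3t^2 + t^3), the product of all factors after the first has coefficients 2,2,5,6,4,6,5,3,9,2,3,3,0,3 for degrees 0…13.
[t^13] = 1·3 + 6·0 + 12·3 + 8·3 = 63.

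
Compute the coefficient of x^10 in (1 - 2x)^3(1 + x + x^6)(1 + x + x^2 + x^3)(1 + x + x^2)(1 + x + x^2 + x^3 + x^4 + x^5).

(1 - 2x)^3 has coefficients 1,-6,12,-8 for degrees 0…3.
(1 + x + x^6) has coefficients 1,1,0,0,0,0,1,0,0,0,0 for degrees 0…10.
Multiplying by (1 + x + x^2 + x^3) gives running coefficients 1,2,2,2,1,0,1,1,1,1,0 for degrees 0…10.
Multiplying by (1 + x + x^2) gives running coefficients 1,3,5,6,5,3,2,2,3,3,2 for degrees 0…10.
Finally multiplying by (1 + x + x^2 + x^3 + x^4 + x^5), the product of all factors after the first has coefficients 1,4,9,15,20,23,24,23,21,18,15 for degrees 0…10.
[x^10] = 1·15 − 6·18 + 12·21 − 8·23 = -25.

-25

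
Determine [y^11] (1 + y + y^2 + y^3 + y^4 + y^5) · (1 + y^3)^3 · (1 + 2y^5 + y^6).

(1 + y + y^2 + y^3 + y^4 + y^5) has coefficients 1,1,1,1,1,1 for degrees 0…5.
(1 + y^3)^3 has coefficients 1,0,0,3,0,0,3,0,0,1,0,0 for degrees 0…11.
Finally multiplying by (1 + 2y^5 + y^6), the product of all factors after the first has coefficients 1,0,0,3,0,2,4,0,6,4,0,6 for degrees 0…11.
[y^11] = 1·6 + 1·0 + 1·4 + 1·6 + 1·0 + 1·4 = 20.

20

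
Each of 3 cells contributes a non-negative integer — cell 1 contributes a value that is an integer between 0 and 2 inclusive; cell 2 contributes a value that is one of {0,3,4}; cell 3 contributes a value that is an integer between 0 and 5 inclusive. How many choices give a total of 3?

The generating function for the choices is (1 + q + q^2)·(1 + q^3 + q^4)·(1 + q + q^2 + q^3 + q^4 + q^5); the count is [q^3].
(1 + q + q^2) has coefficients 1,1,1 for degrees 0…2.
(1 + q^3 + q^4) has coefficients 1,0,0,1 for degrees 0…3.
Finally multiplying by (1 + q + q^2 + q^3 + q^4 + q^5), the product of all factors after the first has coefficients 1,1,1,2 for degrees 0…3.
[q^3] = 1·2 + 1·1 + 1·1 = 4.

4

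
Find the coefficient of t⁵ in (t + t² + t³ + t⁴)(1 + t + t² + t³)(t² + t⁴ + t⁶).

(t + t² + t³ + t⁴) has coefficients 0,1,1,1,1 for degrees 0…4.
(1 + t + t² + t³) has coefficients 1,1,1,1,0,0 for degrees 0…5.
Finally multiplying by (t² + t⁴ + t⁶), the product of all factors after the first has coefficients 0,0,1,1,2,2 for degrees 0…5.
[t⁵] = 1·2 + 1·1 + 1·1 + 1·0 = 4.

4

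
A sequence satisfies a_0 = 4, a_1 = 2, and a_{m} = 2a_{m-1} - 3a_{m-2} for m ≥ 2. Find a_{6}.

112

The ordinary generating function has denominator 1 - 2y + 3y^2.
Iterating the recurrence: a_0,…,a_{6} = 4, 2, -8, -22, -20, 26, 112.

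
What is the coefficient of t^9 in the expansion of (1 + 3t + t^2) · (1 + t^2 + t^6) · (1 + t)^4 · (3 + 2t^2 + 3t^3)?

169

(1 + 3t + t^2) has coefficients 1,3,1 for degrees 0…2.
(1 + t^2 + t^6) has coefficients 1,0,1,0,0,0,1,0,0,0 for degrees 0…9.
Multiplying by (1 + t)^4 gives running coefficients 1,4,7,8,7,4,2,4,6,4 for degrees 0…9.
Finally multiplying by (3 + 2t^2 + 3t^3), the product of all factors after the first has coefficients 3,12,23,35,47,49,44,41,34,26 for degrees 0…9.
[t^9] = 1·26 + 3·34 + 1·41 = 169.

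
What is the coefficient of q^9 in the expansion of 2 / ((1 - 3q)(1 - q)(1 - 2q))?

Partial fractions give a closed form: a_n = (9)·3^n + (1)·1^n + (-8)·2^n.
At n = 9: a_9 = 173052.

173052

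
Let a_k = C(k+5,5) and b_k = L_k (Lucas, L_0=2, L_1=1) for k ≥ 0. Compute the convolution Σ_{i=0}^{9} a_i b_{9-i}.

14640

Write out a_i and b_{9-i} for i = 0,…,9 and sum the products.
Σ = 1·76 + 6·47 + 21·29 + 56·18 + 126·11 + 252·7 + 462·4 + 792·3 + 1287·1 + 2002·2 = 14640.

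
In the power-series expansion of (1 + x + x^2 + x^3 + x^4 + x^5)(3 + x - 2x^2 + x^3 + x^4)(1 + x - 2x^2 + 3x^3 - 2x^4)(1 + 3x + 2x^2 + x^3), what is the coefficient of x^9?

10

(1 + x + x^2 + x^3 + x^4 + x^5) has coefficients 1,1,1,1,1,1 for degrees 0…5.
(3 + x - 2x^2 + x^3 + x^4) has coefficients 3,1,-2,1,1,0,0,0,0,0 for degrees 0…9.
Multiplying by (1 + x - 2x^2 + 3x^3 - 2x^4) gives running coefficients 3,4,-7,6,3,-9,5,1,-2,0 for degrees 0…9.
Finally multiplying by (1 + 3x + 2x^2 + x^3), the product of all factors after the first has coefficients 3,13,11,-4,11,5,-10,1,2,1 for degrees 0…9.
[x^9] = 1·1 + 1·2 + 1·1 + 1·(-10) + 1·5 + 1·11 = 10.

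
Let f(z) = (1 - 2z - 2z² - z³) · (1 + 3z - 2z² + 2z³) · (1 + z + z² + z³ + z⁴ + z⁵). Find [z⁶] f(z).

-17

(1 - 2z - 2z² - z³) has coefficients 1,-2,-2,-1 for degrees 0…3.
(1 + 3z - 2z² + 2z³) has coefficients 1,3,-2,2,0,0,0 for degrees 0…6.
Finally multiplying by (1 + z + z² + z³ + z⁴ + z⁵), the product of all factors after the first has coefficients 1,4,2,4,4,4,3 for degrees 0…6.
[z⁶] = 1·3 − 2·4 − 2·4 − 1·4 = -17.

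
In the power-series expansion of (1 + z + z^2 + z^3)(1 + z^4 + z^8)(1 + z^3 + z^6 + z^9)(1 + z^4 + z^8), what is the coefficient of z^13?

(1 + z + z^2 + z^3) has coefficients 1,1,1,1 for degrees 0…3.
(1 + z^4 + z^8) has coefficients 1,0,0,0,1,0,0,0,1,0,0,0,0,0 for degrees 0…13.
Multiplying by (1 + z^3 + z^6 + z^9) gives running coefficients 1,0,0,1,1,0,1,1,1,1,1,1,0,1 for degrees 0…13.
Finally multiplying by (1 + z^4 + z^8), the product of all factors after the first has coefficients 1,0,0,1,2,0,1,2,3,1,2,3,2,2 for degrees 0…13.
[z^13] = 1·2 + 1·2 + 1·3 + 1·2 = 9.

9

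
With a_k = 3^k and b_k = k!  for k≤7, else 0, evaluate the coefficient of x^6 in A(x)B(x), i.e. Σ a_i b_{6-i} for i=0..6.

Write out a_i and b_{6-i} for i = 0,…,6 and sum the products.
Σ = 1·720 + 3·120 + 9·24 + 27·6 + 81·2 + 243·1 + 729·1 = 2592.

2592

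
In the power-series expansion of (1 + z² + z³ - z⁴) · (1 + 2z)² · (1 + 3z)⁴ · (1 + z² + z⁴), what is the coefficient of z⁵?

(1 + z² + z³ - z⁴) has coefficients 1,0,1,1,-1 for degrees 0…4.
(1 + 2z)² has coefficients 1,4,4,0,0,0 for degrees 0…5.
Multiplying by (1 + 3z)⁴ gives running coefficients 1,16,106,372,729,756 for degrees 0…5.
Finally multiplying by (1 + z² + z⁴), the product of all factors after the first has coefficients 1,16,107,388,836,1144 for degrees 0…5.
[z⁵] = 1·1144 + 1·388 + 1·107 − 1·16 = 1623.

1623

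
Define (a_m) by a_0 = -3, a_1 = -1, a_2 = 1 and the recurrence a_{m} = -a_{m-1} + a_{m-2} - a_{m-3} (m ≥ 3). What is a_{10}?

17

The ordinary generating function has denominator 1 + z - z^2 + z^3.
Iterating the recurrence: a_0,…,a_{10} = -3, -1, 1, 1, 1, -1, 1, -3, 5, -9, 17.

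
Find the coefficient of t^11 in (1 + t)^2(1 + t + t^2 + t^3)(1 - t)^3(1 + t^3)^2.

-2

(1 + t)^2 has coefficients 1,2,1 for degrees 0…2.
(1 + t + t^2 + t^3) has coefficients 1,1,1,1,0,0,0,0,0,0,0,0 for degrees 0…11.
Multiplying by (1 - t)^3 gives running coefficients 1,-2,1,0,-1,2,-1,0,0,0,0,0 for degrees 0…11.
Finally multiplying by (1 + t^3)^2, the product of all factors after the first has coefficients 1,-2,1,2,-5,4,0,-4,5,-2,-1,2 for degrees 0…11.
[t^11] = 1·2 + 2·(-1) + 1·(-2) = -2.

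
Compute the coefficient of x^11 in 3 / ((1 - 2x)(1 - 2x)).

The denominator gives the recurrence a_n = 4a_(n−1) − 4a_(n−2) for n ≥ 2; the numerator fixes a_0 = 3, a_1 = 12.
Iterating: 3, 12, 36, 96, 240, 576, 1344, 3072, 6912, 15360, 33792, 73728, so a_11 = 73728.

73728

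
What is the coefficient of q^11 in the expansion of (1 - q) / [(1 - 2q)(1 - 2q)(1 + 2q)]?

6144

The denominator gives the recurrence a_n = 2a_(n−1) + 4a_(n−2) − 8a_(n−3) for n ≥ 3; the numerator fixes a_0 = 1, a_1 = 1, a_2 = 6.
Iterating: 1, 1, 6, 8, 32, 48, 160, 256, 768, 1280, 3584, 6144, so a_11 = 6144.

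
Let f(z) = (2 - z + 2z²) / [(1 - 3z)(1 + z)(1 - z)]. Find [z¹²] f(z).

1129312

Partial fractions give a closed form: a_n = (17/8)·3^n + (5/8)·(-1)^n + (-3/4)·1^n.
At n = 12: a_12 = 1129312.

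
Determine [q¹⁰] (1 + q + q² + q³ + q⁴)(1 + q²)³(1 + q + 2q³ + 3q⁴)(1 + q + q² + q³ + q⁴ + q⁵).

203

(1 + q + q² + q³ + q⁴) has coefficients 1,1,1,1,1 for degrees 0…4.
(1 + q²)³ has coefficients 1,0,3,0,3,0,1,0,0,0,0 for degrees 0…10.
Multiplying by (1 + q + 2q³ + 3q⁴) gives running coefficients 1,1,3,5,6,9,10,7,9,2,3 for degrees 0…10.
Finally multiplying by (1 + q + q² + q³ + q⁴ + q⁵), the product of all factors after the first has coefficients 1,2,5,10,16,25,34,40,46,43,40 for degrees 0…10.
[q¹⁰] = 1·40 + 1·43 + 1·46 + 1·40 + 1·34 = 203.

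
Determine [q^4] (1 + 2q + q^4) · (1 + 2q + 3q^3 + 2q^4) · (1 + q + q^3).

16

(1 + 2q + q^4) has coefficients 1,2,0,0,1 for degrees 0…4.
(1 + 2q + 3q^3 + 2q^4) has coefficients 1,2,0,3,2 for degrees 0…4.
Finally multiplying by (1 + q + q^3), the product of all factors after the first has coefficients 1,3,2,4,7 for degrees 0…4.
[q^4] = 1·7 + 2·4 + 1·1 = 16.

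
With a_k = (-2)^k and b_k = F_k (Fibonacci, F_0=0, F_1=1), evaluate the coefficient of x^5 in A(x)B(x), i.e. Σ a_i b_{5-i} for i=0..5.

15

The convolution is the t^5 coefficient of A(t)B(t).
Σ = 1·5 − 2·3 + 4·2 − 8·1 + 16·1 − 32·0 = 15.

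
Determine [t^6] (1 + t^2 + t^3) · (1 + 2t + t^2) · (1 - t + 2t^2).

5

(1 + t^2 + t^3) has coefficients 1,0,1,1 for degrees 0…3.
(1 + 2t + t^2) has coefficients 1,2,1,0,0,0,0 for degrees 0…6.
Finally multiplying by (1 - t + 2t^2), the product of all factors after the first has coefficients 1,1,1,3,2,0,0 for degrees 0…6.
[t^6] = 1·0 + 1·2 + 1·3 = 5.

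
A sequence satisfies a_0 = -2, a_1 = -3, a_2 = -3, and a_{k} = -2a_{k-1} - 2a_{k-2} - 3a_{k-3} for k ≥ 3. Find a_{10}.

The ordinary generating function has denominator 1 + 2t + 2t^2 + 3t^3.
Iterating the recurrence: a_0,…,a_{10} = -2, -3, -3, 18, -21, 15, -42, 117, -195, 282, -525.

-525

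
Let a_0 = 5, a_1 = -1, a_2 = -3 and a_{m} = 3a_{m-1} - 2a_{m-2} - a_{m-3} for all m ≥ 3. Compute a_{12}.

The ordinary generating function has denominator 1 - 3q + 2q^2 + q^3.
Iterating the recurrence: a_0,…,a_{12} = 5, -1, -3, -12, -29, -60, -110, -181, -263, -317, -244, 165, 1300.

1300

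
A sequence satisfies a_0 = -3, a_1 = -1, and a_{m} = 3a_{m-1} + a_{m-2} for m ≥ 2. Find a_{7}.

The ordinary generating function has denominator 1 - 3y - y^2.
Iterating the recurrence: a_0,…,a_{7} = -3, -1, -6, -19, -63, -208, -687, -2269.

-2269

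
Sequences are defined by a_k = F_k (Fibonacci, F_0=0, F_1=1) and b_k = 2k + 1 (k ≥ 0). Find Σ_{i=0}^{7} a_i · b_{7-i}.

125

Write out a_i and b_{7-i} for i = 0,…,7 and sum the products.
Σ = 0·15 + 1·13 + 1·11 + 2·9 + 3·7 + 5·5 + 8·3 + 13·1 = 125.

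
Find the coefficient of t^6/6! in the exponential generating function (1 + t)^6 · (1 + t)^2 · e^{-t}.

The EGF product rule gives c_6 = Σ_{k_1+k_2+k_3=6} C(6; k_1,k_2,k_3) · ∏ g_i(k_i), where (1+t)^6 gives the falling factorial (6)_k; (1+t)^2 gives the falling factorial (2)_k; e^{-t} gives (-1)^k.
g_1(k) for k = 0…6: 1, 6, 30, 120, 360, 720, 720.
g_2(k) for k = 0…6: 1, 2, 2, 0, 0, 0, 0.
g_3(k) for k = 0…6: 1, -1, 1, -1, 1, -1, 1.
First combine the last two factors: h(k) = Σ_j C(k,j)·g_2(j)·g_3(k−j) for k = 0…6: 1, 1, -1, -1, 5, -11, 19.
c_6 = Σ_k C(6,k)·g_1(k)·h(6−k) = 1·1·19 + 6·6·(-11) + 15·30·5 + 20·120·(-1) + 15·360·(-1) + 6·720·1 + 1·720·1 = 19 − 396 + 2250 − 2400 − 5400 + 4320 + 720 = -887.

-887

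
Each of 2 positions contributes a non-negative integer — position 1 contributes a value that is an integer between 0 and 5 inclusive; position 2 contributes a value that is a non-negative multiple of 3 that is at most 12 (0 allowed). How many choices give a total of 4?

The generating function for the choices is (1 + x + x^2 + x^3 + x^4 + x^5)·(1 + x^3 + x^6 + x^9 + x^12); the count is [x^4].
(1 + x + x^2 + x^3 + x^4 + x^5) has coefficients 1,1,1,1,1 for degrees 0…4.
(1 + x^3 + x^6 + x^9 + x^12) has coefficients 1,0,0,1,0 for degrees 0…4.
[x^4] = 1·0 + 1·1 + 1·0 + 1·0 + 1·1 = 2.

2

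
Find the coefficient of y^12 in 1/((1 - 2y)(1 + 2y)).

Partial fractions give a closed form: a_n = (1/2)·2^n + (1/2)·(-2)^n.
At n = 12: a_12 = 4096.

4096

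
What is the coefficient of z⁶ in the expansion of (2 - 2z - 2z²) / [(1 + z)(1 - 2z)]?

The denominator gives the recurrence a_n = a_(n−1) + 2a_(n−2) for n ≥ 3; the numerator fixes a_0 = 2, a_1 = 0, a_2 = 2.
Iterating: 2, 0, 2, 2, 6, 10, 22, so a_6 = 22.

22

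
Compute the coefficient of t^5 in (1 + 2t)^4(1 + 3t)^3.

1656

(1 + 2t)^4 has coefficients 1,8,24,32,16 for degrees 0…4.
(1 + 3t)^3 has coefficients 1,9,27,27,0,0 for degrees 0…5.
[t^5] = 1·0 + 8·0 + 24·27 + 32·27 + 16·9 = 1656.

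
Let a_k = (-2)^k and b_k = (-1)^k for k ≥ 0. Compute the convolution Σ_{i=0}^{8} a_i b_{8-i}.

Write out a_i and b_{8-i} for i = 0,…,8 and sum the products.
Σ = 1·1 − 2·(-1) + 4·1 − 8·(-1) + 16·1 − 32·(-1) + 64·1 − 128·(-1) + 256·1 = 511.

511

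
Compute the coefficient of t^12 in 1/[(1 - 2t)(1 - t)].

Partial fractions give a closed form: a_n = (2)·2^n + (-1)·1^n.
At n = 12: a_12 = 8191.

8191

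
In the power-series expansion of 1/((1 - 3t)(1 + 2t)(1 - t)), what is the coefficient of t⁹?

17578

Partial fractions give a closed form: a_n = (9/10)·3^n + (4/15)·(-2)^n + (-1/6)·1^n.
At n = 9: a_9 = 17578.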